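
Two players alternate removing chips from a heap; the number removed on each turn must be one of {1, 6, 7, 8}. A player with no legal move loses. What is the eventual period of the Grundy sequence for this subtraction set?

G(0) = 0
G(1) = mex{0} = 1
G(2) = mex{1} = 0
G(3) = mex{0} = 1
G(4) = mex{1} = 0
G(5) = mex{0} = 1
G(6) = mex{1,0} = 2
G(7) = mex{2,1,0} = 3
G(8) = mex{3,0,1,0} = 2
G(9) = mex{2,1,0,1} = 3
G(10) = mex{3,0,1,0} = 2
G(11) = mex{2,1,0,1} = 3
G(12) = mex{3,2,1,0} = 4
G(13) = mex{4,3,2,1} = 0
G(14) = mex{0,2,3,2} = 1
G(15) = mex{1,3,2,3} = 0
G(16) = mex{0,2,3,2} = 1
G(17) = mex{1,3,2,3} = 0
G(18) = mex{0,4,3,2} = 1
G(19) = mex{1,0,4,3} = 2
G(20) = mex{2,1,0,4} = 3
G(21) = mex{3,0,1,0} = 2
G(22) = mex{2,1,0,1} = 3
G(23) = mex{3,0,1,0} = 2
G(24) = mex{2,1,0,1} = 3
G(25) = mex{3,2,1,0} = 4
G(26) = mex{4,3,2,1} = 0
G(27) = mex{0,2,3,2} = 1
G(n+13) = G(n) holds for n = 0,…,7 (a full window of length max(S) = 8), so the sequence is purely periodic with period 13.

13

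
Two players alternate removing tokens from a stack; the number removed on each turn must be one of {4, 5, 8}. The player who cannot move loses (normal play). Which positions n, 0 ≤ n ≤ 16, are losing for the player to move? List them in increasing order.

0, 1, 2, 3, 12, 13, 14, 15

n :  0  1  2  3  4  5  6  7  8  9 10 11 12 13 14 15 16
G :  0  0  0  0  1  1  1  1  2  2  2  2  0  0  0  0  1
P-positions are exactly the n with G(n) = 0.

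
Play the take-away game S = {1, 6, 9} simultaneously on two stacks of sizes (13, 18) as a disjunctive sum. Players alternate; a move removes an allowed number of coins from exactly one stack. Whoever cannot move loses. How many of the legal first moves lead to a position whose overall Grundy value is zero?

All stacks use S = {1, 6, 9}:
n :  0  1  2  3  4  5  6  7  8  9 10 11 12 13 14 15 16 17 18
G :  0  1  0  1  0  1  2  0  1  2  3  2  0  1  0  1  2  0  1
Stack A: G(13) = 1.
Stack B: G(18) = 1.
Combined Grundy value = 1 ⊕ 1 = 0.
A winning move leaves total XOR = 0, i.e. changes one component's Grundy value g to g ⊕ X where X is the current total.
Stack A: target g' = 1⊕0 = 1, but every legal move changes the Grundy value (mex property), so 0 moves.
Stack B: target g' = 1⊕0 = 1, but every legal move changes the Grundy value (mex property), so 0 moves.

0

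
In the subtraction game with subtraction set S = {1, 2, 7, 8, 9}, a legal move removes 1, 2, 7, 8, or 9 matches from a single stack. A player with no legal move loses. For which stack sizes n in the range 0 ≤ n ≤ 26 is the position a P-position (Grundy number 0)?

n :  0  1  2  3  4  5  6  7  8  9 10 11 12 13 14 15 16 17 18 19 20 21 22 23 24 25 26
G :  0  1  2  0  1  2  0  1  2  3  4  5  3  4  5  3  0  1  2  0  1  2  0  1  2  3  4
P-positions are exactly the n with G(n) = 0.

0, 3, 6, 16, 19, 22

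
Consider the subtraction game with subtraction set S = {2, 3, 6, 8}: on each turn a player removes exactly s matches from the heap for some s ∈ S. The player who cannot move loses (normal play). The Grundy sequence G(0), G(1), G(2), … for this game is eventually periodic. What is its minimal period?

14

n :  0  1  2  3  4  5  6  7  8  9 10 11 12 13 14 15 16 17 18 19 20 21 22 23 24 25 26 27 28 29
G :  0  0  1  1  2  0  3  1  2  2  0  3  1  2  0  0  1  1  2  0  3  1  2  2  0  3  1  2  0  0
G(n+14) = G(n) holds for n = 0,…,7 (a full window of length max(S) = 8), so the sequence is purely periodic with period 14.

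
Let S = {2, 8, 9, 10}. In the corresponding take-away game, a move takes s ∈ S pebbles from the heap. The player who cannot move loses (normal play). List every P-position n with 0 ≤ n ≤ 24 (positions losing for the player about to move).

G(0) = 0
G(1) = mex{} = 0
G(2) = mex{0} = 1
G(3) = mex{0} = 1
G(4) = mex{1} = 0
G(5) = mex{1} = 0
G(6) = mex{0} = 1
G(7) = mex{0} = 1
G(8) = mex{1,0} = 2
G(9) = mex{1,0,0} = 2
G(10) = mex{2,1,0,0} = 3
G(11) = mex{2,1,1,0} = 3
G(12) = mex{3,0,1,1} = 2
G(13) = mex{3,0,0,1} = 2
G(14) = mex{2,1,0,0} = 3
G(15) = mex{2,1,1,0} = 3
G(16) = mex{3,2,1,1} = 0
G(17) = mex{3,2,2,1} = 0
G(18) = mex{0,3,2,2} = 1
G(19) = mex{0,3,3,2} = 1
G(20) = mex{1,2,3,3} = 0
G(21) = mex{1,2,2,3} = 0
G(22) = mex{0,3,2,2} = 1
G(23) = mex{0,3,3,2} = 1
G(24) = mex{1,0,3,3} = 2
P-positions are exactly the n with G(n) = 0.

0, 1, 4, 5, 16, 17, 20, 21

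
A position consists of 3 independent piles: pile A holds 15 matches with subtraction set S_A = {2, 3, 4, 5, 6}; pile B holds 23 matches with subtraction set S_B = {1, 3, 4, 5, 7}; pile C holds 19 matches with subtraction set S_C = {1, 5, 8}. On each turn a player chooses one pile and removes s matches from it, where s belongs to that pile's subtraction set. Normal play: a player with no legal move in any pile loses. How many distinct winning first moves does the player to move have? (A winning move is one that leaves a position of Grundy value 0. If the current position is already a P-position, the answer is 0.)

0

Pile A, S = {2, 3, 4, 5, 6}:
n :  0  1  2  3  4  5  6  7  8  9 10 11 12 13 14 15
G :  0  0  1  1  2  2  3  3  0  0  1  1  2  2  3  3
G_A(15) = 3.
Pile B, S = {1, 3, 4, 5, 7}:
G(0) = 0
G(1) = mex{0} = 1
G(2) = mex{1} = 0
G(3) = mex{0,0} = 1
G(4) = mex{1,1,0} = 2
G(5) = mex{2,0,1,0} = 3
G(6) = mex{3,1,0,1} = 2
G(7) = mex{2,2,1,0,0} = 3
G(8) = mex{3,3,2,1,1} = 0
G(9) = mex{0,2,3,2,0} = 1
G(10) = mex{1,3,2,3,1} = 0
G(11) = mex{0,0,3,2,2} = 1
G(12) = mex{1,1,0,3,3} = 2
G(13) = mex{2,0,1,0,2} = 3
G(14) = mex{3,1,0,1,3} = 2
G(15) = mex{2,2,1,0,0} = 3
G(16) = mex{3,3,2,1,1} = 0
G(17) = mex{0,2,3,2,0} = 1
G(18) = mex{1,3,2,3,1} = 0
G(19) = mex{0,0,3,2,2} = 1
G(20) = mex{1,1,0,3,3} = 2
G(21) = mex{2,0,1,0,2} = 3
G(22) = mex{3,1,0,1,3} = 2
G(23) = mex{2,2,1,0,0} = 3
G_B(23) = 3.
Pile C, S = {1, 5, 8}:
n :  0  1  2  3  4  5  6  7  8  9 10 11 12 13 14 15 16 17 18 19
G :  0  1  0  1  0  1  0  1  2  3  2  3  2  0  1  0  1  0  1  0
G_C(19) = 0.
Combined Grundy value = 3 ⊕ 3 ⊕ 0 = 0.
A winning move leaves total XOR = 0, i.e. changes one component's Grundy value g to g ⊕ X where X is the current total.
Pile A: target g' = 3⊕0 = 3, but every legal move changes the Grundy value (mex property), so 0 moves.
Pile B: target g' = 3⊕0 = 3, but every legal move changes the Grundy value (mex property), so 0 moves.
Pile C: target g' = 0⊕0 = 0, but every legal move changes the Grundy value (mex property), so 0 moves.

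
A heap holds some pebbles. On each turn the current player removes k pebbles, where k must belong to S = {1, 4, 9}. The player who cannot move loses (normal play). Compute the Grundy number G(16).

n :  0  1  2  3  4  5  6  7  8  9 10 11 12 13 14 15 16
G :  0  1  0  1  2  0  1  0  1  2  0  1  0  1  2  0  1

1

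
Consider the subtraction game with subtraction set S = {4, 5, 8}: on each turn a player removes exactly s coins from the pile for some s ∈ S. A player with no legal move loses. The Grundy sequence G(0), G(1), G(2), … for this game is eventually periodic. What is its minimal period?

12

G(0) = 0
G(1) = mex{} = 0
G(2) = mex{} = 0
G(3) = mex{} = 0
G(4) = mex{0} = 1
G(5) = mex{0,0} = 1
G(6) = mex{0,0} = 1
G(7) = mex{0,0} = 1
G(8) = mex{1,0,0} = 2
G(9) = mex{1,1,0} = 2
G(10) = mex{1,1,0} = 2
G(11) = mex{1,1,0} = 2
G(12) = mex{2,1,1} = 0
G(13) = mex{2,2,1} = 0
G(14) = mex{2,2,1} = 0
G(15) = mex{2,2,1} = 0
G(16) = mex{0,2,2} = 1
G(17) = mex{0,0,2} = 1
G(18) = mex{0,0,2} = 1
G(19) = mex{0,0,2} = 1
G(20) = mex{1,0,0} = 2
G(21) = mex{1,1,0} = 2
G(22) = mex{1,1,0} = 2
G(23) = mex{1,1,0} = 2
G(24) = mex{2,1,1} = 0
G(25) = mex{2,2,1} = 0
G(n+12) = G(n) holds for n = 0,…,7 (a full window of length max(S) = 8), so the sequence is purely periodic with period 12.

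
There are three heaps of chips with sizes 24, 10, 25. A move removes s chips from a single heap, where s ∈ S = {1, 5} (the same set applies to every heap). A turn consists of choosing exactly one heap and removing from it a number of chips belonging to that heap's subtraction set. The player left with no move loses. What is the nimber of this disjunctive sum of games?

All heaps use S = {1, 5}:
G(0) = 0
G(1) = mex{0} = 1
G(2) = mex{1} = 0
G(3) = mex{0} = 1
G(4) = mex{1} = 0
G(5) = mex{0,0} = 1
G(6) = mex{1,1} = 0
G(7) = mex{0,0} = 1
G(8) = mex{1,1} = 0
G(9) = mex{0,0} = 1
G(10) = mex{1,1} = 0
G(11) = mex{0,0} = 1
G(12) = mex{1,1} = 0
G(13) = mex{0,0} = 1
G(14) = mex{1,1} = 0
G(15) = mex{0,0} = 1
G(16) = mex{1,1} = 0
G(17) = mex{0,0} = 1
G(18) = mex{1,1} = 0
G(19) = mex{0,0} = 1
G(20) = mex{1,1} = 0
G(21) = mex{0,0} = 1
G(22) = mex{1,1} = 0
G(23) = mex{0,0} = 1
G(24) = mex{1,1} = 0
G(25) = mex{0,0} = 1
Heap A: G(24) = 0.
Heap B: G(10) = 0.
Heap C: G(25) = 1.
Combined Grundy value = 0 ⊕ 0 ⊕ 1 = 1.

1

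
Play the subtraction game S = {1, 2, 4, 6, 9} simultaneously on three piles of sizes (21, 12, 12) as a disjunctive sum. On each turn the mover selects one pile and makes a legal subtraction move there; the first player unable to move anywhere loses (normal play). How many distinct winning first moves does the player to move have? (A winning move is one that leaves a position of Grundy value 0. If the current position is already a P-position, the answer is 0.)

3

All piles use S = {1, 2, 4, 6, 9}:
G(0) = 0
G(1) = mex{0} = 1
G(2) = mex{1,0} = 2
G(3) = mex{2,1} = 0
G(4) = mex{0,2,0} = 1
G(5) = mex{1,0,1} = 2
G(6) = mex{2,1,2,0} = 3
G(7) = mex{3,2,0,1} = 4
G(8) = mex{4,3,1,2} = 0
G(9) = mex{0,4,2,0,0} = 1
G(10) = mex{1,0,3,1,1} = 2
G(11) = mex{2,1,4,2,2} = 0
G(12) = mex{0,2,0,3,0} = 1
G(13) = mex{1,0,1,4,1} = 2
G(14) = mex{2,1,2,0,2} = 3
G(15) = mex{3,2,0,1,3} = 4
G(16) = mex{4,3,1,2,4} = 0
G(17) = mex{0,4,2,0,0} = 1
G(18) = mex{1,0,3,1,1} = 2
G(19) = mex{2,1,4,2,2} = 0
G(20) = mex{0,2,0,3,0} = 1
G(21) = mex{1,0,1,4,1} = 2
Pile A: G(21) = 2.
Pile B: G(12) = 1.
Pile C: G(12) = 1.
Combined Grundy value = 2 ⊕ 1 ⊕ 1 = 2.
A winning move leaves total XOR = 0, i.e. changes one component's Grundy value g to g ⊕ X where X is the current total.
Pile A: need g' = 2⊕2 = 0. Options: 21−1→G=1, 21−2→G=0, 21−4→G=1, 21−6→G=4, 21−9→G=1. Hits: 1.
Pile B: need g' = 1⊕2 = 3. Options: 12−1→G=0, 12−2→G=2, 12−4→G=0, 12−6→G=3, 12−9→G=0. Hits: 1.
Pile C: need g' = 1⊕2 = 3. Options: 12−1→G=0, 12−2→G=2, 12−4→G=0, 12−6→G=3, 12−9→G=0. Hits: 1.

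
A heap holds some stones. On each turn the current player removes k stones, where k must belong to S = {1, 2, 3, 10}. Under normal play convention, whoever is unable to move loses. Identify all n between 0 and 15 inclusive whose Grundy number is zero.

0, 4, 8, 12

n :  0  1  2  3  4  5  6  7  8  9 10 11 12 13 14 15
G :  0  1  2  3  0  1  2  3  0  1  2  3  0  1  2  3
P-positions are exactly the n with G(n) = 0.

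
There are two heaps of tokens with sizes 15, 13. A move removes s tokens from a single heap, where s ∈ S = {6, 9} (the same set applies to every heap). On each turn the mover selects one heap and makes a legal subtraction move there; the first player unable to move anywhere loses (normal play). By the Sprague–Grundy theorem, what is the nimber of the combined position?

2

All heaps use S = {6, 9}:
G(0) = 0
G(1) = mex{} = 0
G(2) = mex{} = 0
G(3) = mex{} = 0
G(4) = mex{} = 0
G(5) = mex{} = 0
G(6) = mex{0} = 1
G(7) = mex{0} = 1
G(8) = mex{0} = 1
G(9) = mex{0,0} = 1
G(10) = mex{0,0} = 1
G(11) = mex{0,0} = 1
G(12) = mex{1,0} = 2
G(13) = mex{1,0} = 2
G(14) = mex{1,0} = 2
G(15) = mex{1,1} = 0
Heap A: G(15) = 0.
Heap B: G(13) = 2.
Combined Grundy value = 0 ⊕ 2 = 2.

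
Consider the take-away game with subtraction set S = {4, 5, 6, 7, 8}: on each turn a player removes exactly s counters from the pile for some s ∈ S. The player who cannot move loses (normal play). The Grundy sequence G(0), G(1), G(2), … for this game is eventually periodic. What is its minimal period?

12

G(0) = 0
G(1) = mex{} = 0
G(2) = mex{} = 0
G(3) = mex{} = 0
G(4) = mex{0} = 1
G(5) = mex{0,0} = 1
G(6) = mex{0,0,0} = 1
G(7) = mex{0,0,0,0} = 1
G(8) = mex{1,0,0,0,0} = 2
G(9) = mex{1,1,0,0,0} = 2
G(10) = mex{1,1,1,0,0} = 2
G(11) = mex{1,1,1,1,0} = 2
G(12) = mex{2,1,1,1,1} = 0
G(13) = mex{2,2,1,1,1} = 0
G(14) = mex{2,2,2,1,1} = 0
G(15) = mex{2,2,2,2,1} = 0
G(16) = mex{0,2,2,2,2} = 1
G(17) = mex{0,0,2,2,2} = 1
G(18) = mex{0,0,0,2,2} = 1
G(19) = mex{0,0,0,0,2} = 1
G(20) = mex{1,0,0,0,0} = 2
G(21) = mex{1,1,0,0,0} = 2
G(22) = mex{1,1,1,0,0} = 2
G(23) = mex{1,1,1,1,0} = 2
G(24) = mex{2,1,1,1,1} = 0
G(25) = mex{2,2,1,1,1} = 0
G(n+12) = G(n) holds for n = 0,…,7 (a full window of length max(S) = 8), so the sequence is purely periodic with period 12.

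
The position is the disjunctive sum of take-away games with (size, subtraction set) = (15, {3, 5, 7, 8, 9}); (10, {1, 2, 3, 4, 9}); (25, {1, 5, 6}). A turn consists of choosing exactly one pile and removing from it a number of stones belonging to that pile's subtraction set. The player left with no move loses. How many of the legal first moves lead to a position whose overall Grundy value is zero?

0

Pile A, S = {3, 5, 7, 8, 9}:
n :  0  1  2  3  4  5  6  7  8  9 10 11 12 13 14 15
G :  0  0  0  1  1  1  2  2  2  3  3  3  0  0  0  1
G_A(15) = 1.
Pile B, S = {1, 2, 3, 4, 9}:
n :  0  1  2  3  4  5  6  7  8  9 10
G :  0  1  2  3  4  0  1  2  3  4  0
G_B(10) = 0.
Pile C, S = {1, 5, 6}:
G(0) = 0
G(1) = mex{0} = 1
G(2) = mex{1} = 0
G(3) = mex{0} = 1
G(4) = mex{1} = 0
G(5) = mex{0,0} = 1
G(6) = mex{1,1,0} = 2
G(7) = mex{2,0,1} = 3
G(8) = mex{3,1,0} = 2
G(9) = mex{2,0,1} = 3
G(10) = mex{3,1,0} = 2
G(11) = mex{2,2,1} = 0
G(12) = mex{0,3,2} = 1
G(13) = mex{1,2,3} = 0
G(14) = mex{0,3,2} = 1
G(15) = mex{1,2,3} = 0
G(16) = mex{0,0,2} = 1
G(17) = mex{1,1,0} = 2
G(18) = mex{2,0,1} = 3
G(19) = mex{3,1,0} = 2
G(20) = mex{2,0,1} = 3
G(21) = mex{3,1,0} = 2
G(22) = mex{2,2,1} = 0
G(23) = mex{0,3,2} = 1
G(24) = mex{1,2,3} = 0
G(25) = mex{0,3,2} = 1
G_C(25) = 1.
Combined Grundy value = 1 ⊕ 0 ⊕ 1 = 0.
A winning move leaves total XOR = 0, i.e. changes one component's Grundy value g to g ⊕ X where X is the current total.
Pile A: target g' = 1⊕0 = 1, but every legal move changes the Grundy value (mex property), so 0 moves.
Pile B: target g' = 0⊕0 = 0, but every legal move changes the Grundy value (mex property), so 0 moves.
Pile C: target g' = 1⊕0 = 1, but every legal move changes the Grundy value (mex property), so 0 moves.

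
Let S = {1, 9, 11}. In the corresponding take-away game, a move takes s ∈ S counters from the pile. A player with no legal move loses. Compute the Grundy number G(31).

G(0) = 0
G(1) = mex{0} = 1
G(2) = mex{1} = 0
G(3) = mex{0} = 1
G(4) = mex{1} = 0
G(5) = mex{0} = 1
G(6) = mex{1} = 0
G(7) = mex{0} = 1
G(8) = mex{1} = 0
G(9) = mex{0,0} = 1
G(10) = mex{1,1} = 0
G(11) = mex{0,0,0} = 1
G(12) = mex{1,1,1} = 0
G(13) = mex{0,0,0} = 1
G(14) = mex{1,1,1} = 0
G(15) = mex{0,0,0} = 1
G(16) = mex{1,1,1} = 0
G(17) = mex{0,0,0} = 1
G(18) = mex{1,1,1} = 0
G(19) = mex{0,0,0} = 1
G(20) = mex{1,1,1} = 0
G(21) = mex{0,0,0} = 1
G(22) = mex{1,1,1} = 0
G(23) = mex{0,0,0} = 1
G(24) = mex{1,1,1} = 0
G(25) = mex{0,0,0} = 1
G(26) = mex{1,1,1} = 0
G(27) = mex{0,0,0} = 1
G(28) = mex{1,1,1} = 0
G(29) = mex{0,0,0} = 1
G(30) = mex{1,1,1} = 0
G(31) = mex{0,0,0} = 1

1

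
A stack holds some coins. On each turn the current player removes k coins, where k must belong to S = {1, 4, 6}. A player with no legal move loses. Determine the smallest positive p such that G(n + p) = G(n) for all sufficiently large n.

G(0) = 0
G(1) = mex{0} = 1
G(2) = mex{1} = 0
G(3) = mex{0} = 1
G(4) = mex{1,0} = 2
G(5) = mex{2,1} = 0
G(6) = mex{0,0,0} = 1
G(7) = mex{1,1,1} = 0
G(8) = mex{0,2,0} = 1
G(9) = mex{1,0,1} = 2
G(10) = mex{2,1,2} = 0
G(11) = mex{0,0,0} = 1
G(12) = mex{1,1,1} = 0
G(13) = mex{0,2,0} = 1
G(14) = mex{1,0,1} = 2
G(n+5) = G(n) holds for n = 0,…,5 (a full window of length max(S) = 6), so the sequence is purely periodic with period 5.

5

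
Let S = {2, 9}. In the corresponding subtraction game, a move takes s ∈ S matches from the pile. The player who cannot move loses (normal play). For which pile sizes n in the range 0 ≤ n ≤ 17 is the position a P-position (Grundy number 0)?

0, 1, 4, 5, 8, 11, 12, 15, 16

n :  0  1  2  3  4  5  6  7  8  9 10 11 12 13 14 15 16 17
G :  0  0  1  1  0  0  1  1  0  2  1  0  0  1  1  0  0  1
P-positions are exactly the n with G(n) = 0.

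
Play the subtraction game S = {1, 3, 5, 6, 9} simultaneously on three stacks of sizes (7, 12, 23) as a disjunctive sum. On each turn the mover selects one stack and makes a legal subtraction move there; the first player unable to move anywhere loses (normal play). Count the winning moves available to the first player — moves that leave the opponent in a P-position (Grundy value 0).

All stacks use S = {1, 3, 5, 6, 9}:
n :  0  1  2  3  4  5  6  7  8  9 10 11 12 13 14 15 16 17 18 19 20 21 22 23
G :  0  1  0  1  0  1  2  3  2  3  2  3  0  1  0  1  0  1  2  3  2  3  2  3
Stack A: G(7) = 3.
Stack B: G(12) = 0.
Stack C: G(23) = 3.
Combined Grundy value = 3 ⊕ 0 ⊕ 3 = 0.
A winning move leaves total XOR = 0, i.e. changes one component's Grundy value g to g ⊕ X where X is the current total.
Stack A: target g' = 3⊕0 = 3, but every legal move changes the Grundy value (mex property), so 0 moves.
Stack B: target g' = 0⊕0 = 0, but every legal move changes the Grundy value (mex property), so 0 moves.
Stack C: target g' = 3⊕0 = 3, but every legal move changes the Grundy value (mex property), so 0 moves.

0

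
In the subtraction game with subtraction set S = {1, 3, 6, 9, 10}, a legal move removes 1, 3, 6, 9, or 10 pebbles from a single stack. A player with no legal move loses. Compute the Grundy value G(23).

n :  0  1  2  3  4  5  6  7  8  9 10 11 12 13 14 15 16 17 18 19 20 21 22 23
G :  0  1  0  1  0  1  2  3  2  3  2  3  4  5  4  0  1  0  1  0  1  2  3  2

2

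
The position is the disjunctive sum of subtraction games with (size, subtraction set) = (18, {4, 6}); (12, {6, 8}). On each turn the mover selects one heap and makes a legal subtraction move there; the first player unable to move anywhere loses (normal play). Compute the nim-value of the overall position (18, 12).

0

Heap A, S = {4, 6}:
n :  0  1  2  3  4  5  6  7  8  9 10 11 12 13 14 15 16 17 18
G :  0  0  0  0  1  1  1  1  2  2  0  0  0  0  1  1  1  1  2
G_A(18) = 2.
Heap B, S = {6, 8}:
n :  0  1  2  3  4  5  6  7  8  9 10 11 12
G :  0  0  0  0  0  0  1  1  1  1  1  1  2
G_B(12) = 2.
Combined Grundy value = 2 ⊕ 2 = 0.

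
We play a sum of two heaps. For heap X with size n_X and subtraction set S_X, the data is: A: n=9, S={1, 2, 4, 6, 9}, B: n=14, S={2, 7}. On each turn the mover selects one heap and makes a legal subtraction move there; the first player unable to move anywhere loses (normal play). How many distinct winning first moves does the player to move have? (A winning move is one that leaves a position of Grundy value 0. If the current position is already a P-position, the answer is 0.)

5

Heap A, S = {1, 2, 4, 6, 9}:
n : 0 1 2 3 4 5 6 7 8 9
G : 0 1 2 0 1 2 3 4 0 1
G_A(9) = 1.
Heap B, S = {2, 7}:
G(0) = 0
G(1) = mex{} = 0
G(2) = mex{0} = 1
G(3) = mex{0} = 1
G(4) = mex{1} = 0
G(5) = mex{1} = 0
G(6) = mex{0} = 1
G(7) = mex{0,0} = 1
G(8) = mex{1,0} = 2
G(9) = mex{1,1} = 0
G(10) = mex{2,1} = 0
G(11) = mex{0,0} = 1
G(12) = mex{0,0} = 1
G(13) = mex{1,1} = 0
G(14) = mex{1,1} = 0
G_B(14) = 0.
Combined Grundy value = 1 ⊕ 0 = 1.
A winning move leaves total XOR = 0, i.e. changes one component's Grundy value g to g ⊕ X where X is the current total.
Heap A: need g' = 1⊕1 = 0. Options: 9−1→G=0, 9−2→G=4, 9−4→G=2, 9−6→G=0, 9−9→G=0. Hits: 3.
Heap B: need g' = 0⊕1 = 1. Options: 14−2→G=1, 14−7→G=1. Hits: 2.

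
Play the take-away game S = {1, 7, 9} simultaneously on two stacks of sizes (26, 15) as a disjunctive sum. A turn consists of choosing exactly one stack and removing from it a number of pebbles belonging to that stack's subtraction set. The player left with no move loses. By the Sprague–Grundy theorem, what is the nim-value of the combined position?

All stacks use S = {1, 7, 9}:
G(0) = 0
G(1) = mex{0} = 1
G(2) = mex{1} = 0
G(3) = mex{0} = 1
G(4) = mex{1} = 0
G(5) = mex{0} = 1
G(6) = mex{1} = 0
G(7) = mex{0,0} = 1
G(8) = mex{1,1} = 0
G(9) = mex{0,0,0} = 1
G(10) = mex{1,1,1} = 0
G(11) = mex{0,0,0} = 1
G(12) = mex{1,1,1} = 0
G(13) = mex{0,0,0} = 1
G(14) = mex{1,1,1} = 0
G(15) = mex{0,0,0} = 1
G(16) = mex{1,1,1} = 0
G(17) = mex{0,0,0} = 1
G(18) = mex{1,1,1} = 0
G(19) = mex{0,0,0} = 1
G(20) = mex{1,1,1} = 0
G(21) = mex{0,0,0} = 1
G(22) = mex{1,1,1} = 0
G(23) = mex{0,0,0} = 1
G(24) = mex{1,1,1} = 0
G(25) = mex{0,0,0} = 1
G(26) = mex{1,1,1} = 0
Stack A: G(26) = 0.
Stack B: G(15) = 1.
Combined Grundy value = 0 ⊕ 1 = 1.

1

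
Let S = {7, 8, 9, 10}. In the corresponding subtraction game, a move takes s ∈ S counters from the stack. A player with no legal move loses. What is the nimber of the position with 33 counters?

G(0) = 0
G(1) = mex{} = 0
G(2) = mex{} = 0
G(3) = mex{} = 0
G(4) = mex{} = 0
G(5) = mex{} = 0
G(6) = mex{} = 0
G(7) = mex{0} = 1
G(8) = mex{0,0} = 1
G(9) = mex{0,0,0} = 1
G(10) = mex{0,0,0,0} = 1
G(11) = mex{0,0,0,0} = 1
G(12) = mex{0,0,0,0} = 1
G(13) = mex{0,0,0,0} = 1
G(14) = mex{1,0,0,0} = 2
G(15) = mex{1,1,0,0} = 2
G(16) = mex{1,1,1,0} = 2
G(17) = mex{1,1,1,1} = 0
G(18) = mex{1,1,1,1} = 0
G(19) = mex{1,1,1,1} = 0
G(20) = mex{1,1,1,1} = 0
G(21) = mex{2,1,1,1} = 0
G(22) = mex{2,2,1,1} = 0
G(23) = mex{2,2,2,1} = 0
G(24) = mex{0,2,2,2} = 1
G(25) = mex{0,0,2,2} = 1
G(26) = mex{0,0,0,2} = 1
G(27) = mex{0,0,0,0} = 1
G(28) = mex{0,0,0,0} = 1
G(29) = mex{0,0,0,0} = 1
G(30) = mex{0,0,0,0} = 1
G(31) = mex{1,0,0,0} = 2
G(32) = mex{1,1,0,0} = 2
G(33) = mex{1,1,1,0} = 2

2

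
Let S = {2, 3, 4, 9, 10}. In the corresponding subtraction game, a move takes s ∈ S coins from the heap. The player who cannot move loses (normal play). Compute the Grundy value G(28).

G(0) = 0
G(1) = mex{} = 0
G(2) = mex{0} = 1
G(3) = mex{0,0} = 1
G(4) = mex{1,0,0} = 2
G(5) = mex{1,1,0} = 2
G(6) = mex{2,1,1} = 0
G(7) = mex{2,2,1} = 0
G(8) = mex{0,2,2} = 1
G(9) = mex{0,0,2,0} = 1
G(10) = mex{1,0,0,0,0} = 2
G(11) = mex{1,1,0,1,0} = 2
G(12) = mex{2,1,1,1,1} = 0
G(13) = mex{2,2,1,2,1} = 0
G(14) = mex{0,2,2,2,2} = 1
G(15) = mex{0,0,2,0,2} = 1
G(16) = mex{1,0,0,0,0} = 2
G(17) = mex{1,1,0,1,0} = 2
G(18) = mex{2,1,1,1,1} = 0
G(19) = mex{2,2,1,2,1} = 0
G(20) = mex{0,2,2,2,2} = 1
G(21) = mex{0,0,2,0,2} = 1
G(22) = mex{1,0,0,0,0} = 2
G(23) = mex{1,1,0,1,0} = 2
G(24) = mex{2,1,1,1,1} = 0
G(25) = mex{2,2,1,2,1} = 0
G(26) = mex{0,2,2,2,2} = 1
G(27) = mex{0,0,2,0,2} = 1
G(28) = mex{1,0,0,0,0} = 2

2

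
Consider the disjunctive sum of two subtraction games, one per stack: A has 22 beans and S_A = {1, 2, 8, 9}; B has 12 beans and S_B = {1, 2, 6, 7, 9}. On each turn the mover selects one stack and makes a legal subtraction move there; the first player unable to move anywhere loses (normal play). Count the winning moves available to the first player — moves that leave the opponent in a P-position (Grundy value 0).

4

Stack A, S = {1, 2, 8, 9}:
G(0) = 0
G(1) = mex{0} = 1
G(2) = mex{1,0} = 2
G(3) = mex{2,1} = 0
G(4) = mex{0,2} = 1
G(5) = mex{1,0} = 2
G(6) = mex{2,1} = 0
G(7) = mex{0,2} = 1
G(8) = mex{1,0,0} = 2
G(9) = mex{2,1,1,0} = 3
G(10) = mex{3,2,2,1} = 0
G(11) = mex{0,3,0,2} = 1
G(12) = mex{1,0,1,0} = 2
G(13) = mex{2,1,2,1} = 0
G(14) = mex{0,2,0,2} = 1
G(15) = mex{1,0,1,0} = 2
G(16) = mex{2,1,2,1} = 0
G(17) = mex{0,2,3,2} = 1
G(18) = mex{1,0,0,3} = 2
G(19) = mex{2,1,1,0} = 3
G(20) = mex{3,2,2,1} = 0
G(21) = mex{0,3,0,2} = 1
G(22) = mex{1,0,1,0} = 2
G_A(22) = 2.
Stack B, S = {1, 2, 6, 7, 9}:
G(0) = 0
G(1) = mex{0} = 1
G(2) = mex{1,0} = 2
G(3) = mex{2,1} = 0
G(4) = mex{0,2} = 1
G(5) = mex{1,0} = 2
G(6) = mex{2,1,0} = 3
G(7) = mex{3,2,1,0} = 4
G(8) = mex{4,3,2,1} = 0
G(9) = mex{0,4,0,2,0} = 1
G(10) = mex{1,0,1,0,1} = 2
G(11) = mex{2,1,2,1,2} = 0
G(12) = mex{0,2,3,2,0} = 1
G_B(12) = 1.
Combined Grundy value = 2 ⊕ 1 = 3.
A winning move leaves total XOR = 0, i.e. changes one component's Grundy value g to g ⊕ X where X is the current total.
Stack A: need g' = 2⊕3 = 1. Options: 22−1→G=1, 22−2→G=0, 22−8→G=1, 22−9→G=0. Hits: 2.
Stack B: need g' = 1⊕3 = 2. Options: 12−1→G=0, 12−2→G=2, 12−6→G=3, 12−7→G=2, 12−9→G=0. Hits: 2.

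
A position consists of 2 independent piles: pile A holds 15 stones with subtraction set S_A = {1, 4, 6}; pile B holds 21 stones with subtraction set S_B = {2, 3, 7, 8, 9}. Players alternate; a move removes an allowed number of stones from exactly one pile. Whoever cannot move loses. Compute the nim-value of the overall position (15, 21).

0

Pile A, S = {1, 4, 6}:
n :  0  1  2  3  4  5  6  7  8  9 10 11 12 13 14 15
G :  0  1  0  1  2  0  1  0  1  2  0  1  0  1  2  0
G_A(15) = 0.
Pile B, S = {2, 3, 7, 8, 9}:
n :  0  1  2  3  4  5  6  7  8  9 10 11 12 13 14 15 16 17 18 19 20 21
G :  0  0  1  1  2  0  0  1  1  2  2  0  3  1  2  2  0  0  1  1  2  0
G_B(21) = 0.
Combined Grundy value = 0 ⊕ 0 = 0.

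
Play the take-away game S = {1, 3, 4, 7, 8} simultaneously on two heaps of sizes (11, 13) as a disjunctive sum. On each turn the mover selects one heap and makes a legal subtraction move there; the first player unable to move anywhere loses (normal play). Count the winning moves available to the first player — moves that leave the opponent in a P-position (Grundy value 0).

All heaps use S = {1, 3, 4, 7, 8}:
n :  0  1  2  3  4  5  6  7  8  9 10 11 12 13
G :  0  1  0  1  2  3  2  3  4  5  4  0  1  0
Heap A: G(11) = 0.
Heap B: G(13) = 0.
Combined Grundy value = 0 ⊕ 0 = 0.
A winning move leaves total XOR = 0, i.e. changes one component's Grundy value g to g ⊕ X where X is the current total.
Heap A: target g' = 0⊕0 = 0, but every legal move changes the Grundy value (mex property), so 0 moves.
Heap B: target g' = 0⊕0 = 0, but every legal move changes the Grundy value (mex property), so 0 moves.

0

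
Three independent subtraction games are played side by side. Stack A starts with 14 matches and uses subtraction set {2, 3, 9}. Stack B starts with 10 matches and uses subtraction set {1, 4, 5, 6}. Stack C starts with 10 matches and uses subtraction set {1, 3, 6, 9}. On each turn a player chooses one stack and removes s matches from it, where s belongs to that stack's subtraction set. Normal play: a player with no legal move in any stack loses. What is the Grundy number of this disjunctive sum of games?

Stack A, S = {2, 3, 9}:
G(0) = 0
G(1) = mex{} = 0
G(2) = mex{0} = 1
G(3) = mex{0,0} = 1
G(4) = mex{1,0} = 2
G(5) = mex{1,1} = 0
G(6) = mex{2,1} = 0
G(7) = mex{0,2} = 1
G(8) = mex{0,0} = 1
G(9) = mex{1,0,0} = 2
G(10) = mex{1,1,0} = 2
G(11) = mex{2,1,1} = 0
G(12) = mex{2,2,1} = 0
G(13) = mex{0,2,2} = 1
G(14) = mex{0,0,0} = 1
G_A(14) = 1.
Stack B, S = {1, 4, 5, 6}:
G(0) = 0
G(1) = mex{0} = 1
G(2) = mex{1} = 0
G(3) = mex{0} = 1
G(4) = mex{1,0} = 2
G(5) = mex{2,1,0} = 3
G(6) = mex{3,0,1,0} = 2
G(7) = mex{2,1,0,1} = 3
G(8) = mex{3,2,1,0} = 4
G(9) = mex{4,3,2,1} = 0
G(10) = mex{0,2,3,2} = 1
G_B(10) = 1.
Stack C, S = {1, 3, 6, 9}:
n :  0  1  2  3  4  5  6  7  8  9 10
G :  0  1  0  1  0  1  2  3  2  3  2
G_C(10) = 2.
Combined Grundy value = 1 ⊕ 1 ⊕ 2 = 2.

2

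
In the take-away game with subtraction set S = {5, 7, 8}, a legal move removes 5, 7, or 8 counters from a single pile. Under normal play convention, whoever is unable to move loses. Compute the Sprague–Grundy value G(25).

n :  0  1  2  3  4  5  6  7  8  9 10 11 12 13 14 15 16 17 18 19 20 21 22 23 24 25
G :  0  0  0  0  0  1  1  1  1  1  2  2  2  0  0  0  0  0  1  1  1  1  1  2  2  2

2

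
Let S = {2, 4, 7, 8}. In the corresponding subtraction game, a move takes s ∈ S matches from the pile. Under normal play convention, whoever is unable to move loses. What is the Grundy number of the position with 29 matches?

3

n :  0  1  2  3  4  5  6  7  8  9 10 11 12 13 14 15 16 17 18 19 20 21 22 23 24 25 26 27 28 29
G :  0  0  1  1  2  2  0  3  1  4  2  0  0  1  1  2  2  0  3  1  4  2  0  0  1  1  2  2  0  3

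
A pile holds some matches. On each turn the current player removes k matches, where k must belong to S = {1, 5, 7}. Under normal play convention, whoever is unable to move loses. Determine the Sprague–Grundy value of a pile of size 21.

1

G(0) = 0
G(1) = mex{0} = 1
G(2) = mex{1} = 0
G(3) = mex{0} = 1
G(4) = mex{1} = 0
G(5) = mex{0,0} = 1
G(6) = mex{1,1} = 0
G(7) = mex{0,0,0} = 1
G(8) = mex{1,1,1} = 0
G(9) = mex{0,0,0} = 1
G(10) = mex{1,1,1} = 0
G(11) = mex{0,0,0} = 1
G(12) = mex{1,1,1} = 0
G(13) = mex{0,0,0} = 1
G(14) = mex{1,1,1} = 0
G(15) = mex{0,0,0} = 1
G(16) = mex{1,1,1} = 0
G(17) = mex{0,0,0} = 1
G(18) = mex{1,1,1} = 0
G(19) = mex{0,0,0} = 1
G(20) = mex{1,1,1} = 0
G(21) = mex{0,0,0} = 1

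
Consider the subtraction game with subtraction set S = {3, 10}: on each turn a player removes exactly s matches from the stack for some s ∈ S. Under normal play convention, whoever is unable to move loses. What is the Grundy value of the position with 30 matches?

G(0) = 0
G(1) = mex{} = 0
G(2) = mex{} = 0
G(3) = mex{0} = 1
G(4) = mex{0} = 1
G(5) = mex{0} = 1
G(6) = mex{1} = 0
G(7) = mex{1} = 0
G(8) = mex{1} = 0
G(9) = mex{0} = 1
G(10) = mex{0,0} = 1
G(11) = mex{0,0} = 1
G(12) = mex{1,0} = 2
G(13) = mex{1,1} = 0
G(14) = mex{1,1} = 0
G(15) = mex{2,1} = 0
G(16) = mex{0,0} = 1
G(17) = mex{0,0} = 1
G(18) = mex{0,0} = 1
G(19) = mex{1,1} = 0
G(20) = mex{1,1} = 0
G(21) = mex{1,1} = 0
G(22) = mex{0,2} = 1
G(23) = mex{0,0} = 1
G(24) = mex{0,0} = 1
G(25) = mex{1,0} = 2
G(26) = mex{1,1} = 0
G(27) = mex{1,1} = 0
G(28) = mex{2,1} = 0
G(29) = mex{0,0} = 1
G(30) = mex{0,0} = 1

1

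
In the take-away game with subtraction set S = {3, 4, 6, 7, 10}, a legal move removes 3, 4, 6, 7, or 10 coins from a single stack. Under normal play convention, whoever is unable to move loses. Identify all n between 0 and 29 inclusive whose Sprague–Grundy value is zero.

0, 1, 2, 13, 14, 15, 26, 27, 28

n :  0  1  2  3  4  5  6  7  8  9 10 11 12 13 14 15 16 17 18 19 20 21 22 23 24 25 26 27 28 29
G :  0  0  0  1  1  1  2  2  2  3  3  3  4  0  0  0  1  1  1  2  2  2  3  3  3  4  0  0  0  1
P-positions are exactly the n with G(n) = 0.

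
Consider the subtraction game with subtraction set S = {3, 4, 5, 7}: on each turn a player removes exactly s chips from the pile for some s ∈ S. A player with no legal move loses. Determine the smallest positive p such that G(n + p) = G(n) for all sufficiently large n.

10

n :  0  1  2  3  4  5  6  7  8  9 10 11 12 13 14 15 16 17 18 19 20 21
G :  0  0  0  1  1  1  2  2  2  3  0  0  0  1  1  1  2  2  2  3  0  0
G(n+10) = G(n) holds for n = 0,…,6 (a full window of length max(S) = 7), so the sequence is purely periodic with period 10.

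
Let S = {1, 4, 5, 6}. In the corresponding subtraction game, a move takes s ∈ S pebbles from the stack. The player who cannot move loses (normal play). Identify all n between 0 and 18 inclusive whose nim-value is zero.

G(0) = 0
G(1) = mex{0} = 1
G(2) = mex{1} = 0
G(3) = mex{0} = 1
G(4) = mex{1,0} = 2
G(5) = mex{2,1,0} = 3
G(6) = mex{3,0,1,0} = 2
G(7) = mex{2,1,0,1} = 3
G(8) = mex{3,2,1,0} = 4
G(9) = mex{4,3,2,1} = 0
G(10) = mex{0,2,3,2} = 1
G(11) = mex{1,3,2,3} = 0
G(12) = mex{0,4,3,2} = 1
G(13) = mex{1,0,4,3} = 2
G(14) = mex{2,1,0,4} = 3
G(15) = mex{3,0,1,0} = 2
G(16) = mex{2,1,0,1} = 3
G(17) = mex{3,2,1,0} = 4
G(18) = mex{4,3,2,1} = 0
P-positions are exactly the n with G(n) = 0.

0, 2, 9, 11, 18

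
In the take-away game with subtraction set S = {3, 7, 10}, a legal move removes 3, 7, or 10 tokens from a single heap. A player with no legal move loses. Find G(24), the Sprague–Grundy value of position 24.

G(0) = 0
G(1) = mex{} = 0
G(2) = mex{} = 0
G(3) = mex{0} = 1
G(4) = mex{0} = 1
G(5) = mex{0} = 1
G(6) = mex{1} = 0
G(7) = mex{1,0} = 2
G(8) = mex{1,0} = 2
G(9) = mex{0,0} = 1
G(10) = mex{2,1,0} = 3
G(11) = mex{2,1,0} = 3
G(12) = mex{1,1,0} = 2
G(13) = mex{3,0,1} = 2
G(14) = mex{3,2,1} = 0
G(15) = mex{2,2,1} = 0
G(16) = mex{2,1,0} = 3
G(17) = mex{0,3,2} = 1
G(18) = mex{0,3,2} = 1
G(19) = mex{3,2,1} = 0
G(20) = mex{1,2,3} = 0
G(21) = mex{1,0,3} = 2
G(22) = mex{0,0,2} = 1
G(23) = mex{0,3,2} = 1
G(24) = mex{2,1,0} = 3

3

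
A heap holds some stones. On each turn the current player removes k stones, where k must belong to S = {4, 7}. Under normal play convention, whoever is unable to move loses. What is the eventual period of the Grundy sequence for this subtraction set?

11

G(0) = 0
G(1) = mex{} = 0
G(2) = mex{} = 0
G(3) = mex{} = 0
G(4) = mex{0} = 1
G(5) = mex{0} = 1
G(6) = mex{0} = 1
G(7) = mex{0,0} = 1
G(8) = mex{1,0} = 2
G(9) = mex{1,0} = 2
G(10) = mex{1,0} = 2
G(11) = mex{1,1} = 0
G(12) = mex{2,1} = 0
G(13) = mex{2,1} = 0
G(14) = mex{2,1} = 0
G(15) = mex{0,2} = 1
G(16) = mex{0,2} = 1
G(17) = mex{0,2} = 1
G(18) = mex{0,0} = 1
G(19) = mex{1,0} = 2
G(20) = mex{1,0} = 2
G(21) = mex{1,0} = 2
G(22) = mex{1,1} = 0
G(23) = mex{2,1} = 0
G(n+11) = G(n) holds for n = 0,…,6 (a full window of length max(S) = 7), so the sequence is purely periodic with period 11.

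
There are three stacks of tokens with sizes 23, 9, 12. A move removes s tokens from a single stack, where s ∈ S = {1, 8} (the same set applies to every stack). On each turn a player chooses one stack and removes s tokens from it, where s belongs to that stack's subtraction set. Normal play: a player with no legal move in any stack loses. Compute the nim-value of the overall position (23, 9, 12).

0

All stacks use S = {1, 8}:
G(0) = 0
G(1) = mex{0} = 1
G(2) = mex{1} = 0
G(3) = mex{0} = 1
G(4) = mex{1} = 0
G(5) = mex{0} = 1
G(6) = mex{1} = 0
G(7) = mex{0} = 1
G(8) = mex{1,0} = 2
G(9) = mex{2,1} = 0
G(10) = mex{0,0} = 1
G(11) = mex{1,1} = 0
G(12) = mex{0,0} = 1
G(13) = mex{1,1} = 0
G(14) = mex{0,0} = 1
G(15) = mex{1,1} = 0
G(16) = mex{0,2} = 1
G(17) = mex{1,0} = 2
G(18) = mex{2,1} = 0
G(19) = mex{0,0} = 1
G(20) = mex{1,1} = 0
G(21) = mex{0,0} = 1
G(22) = mex{1,1} = 0
G(23) = mex{0,0} = 1
Stack A: G(23) = 1.
Stack B: G(9) = 0.
Stack C: G(12) = 1.
Combined Grundy value = 1 ⊕ 0 ⊕ 1 = 0.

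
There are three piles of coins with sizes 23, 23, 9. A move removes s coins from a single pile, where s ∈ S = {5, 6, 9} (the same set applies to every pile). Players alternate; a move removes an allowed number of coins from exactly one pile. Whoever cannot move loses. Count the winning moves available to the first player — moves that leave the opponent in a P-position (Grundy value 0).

9

All piles use S = {5, 6, 9}:
G(0) = 0
G(1) = mex{} = 0
G(2) = mex{} = 0
G(3) = mex{} = 0
G(4) = mex{} = 0
G(5) = mex{0} = 1
G(6) = mex{0,0} = 1
G(7) = mex{0,0} = 1
G(8) = mex{0,0} = 1
G(9) = mex{0,0,0} = 1
G(10) = mex{1,0,0} = 2
G(11) = mex{1,1,0} = 2
G(12) = mex{1,1,0} = 2
G(13) = mex{1,1,0} = 2
G(14) = mex{1,1,1} = 0
G(15) = mex{2,1,1} = 0
G(16) = mex{2,2,1} = 0
G(17) = mex{2,2,1} = 0
G(18) = mex{2,2,1} = 0
G(19) = mex{0,2,2} = 1
G(20) = mex{0,0,2} = 1
G(21) = mex{0,0,2} = 1
G(22) = mex{0,0,2} = 1
G(23) = mex{0,0,0} = 1
Pile A: G(23) = 1.
Pile B: G(23) = 1.
Pile C: G(9) = 1.
Combined Grundy value = 1 ⊕ 1 ⊕ 1 = 1.
A winning move leaves total XOR = 0, i.e. changes one component's Grundy value g to g ⊕ X where X is the current total.
Pile A: need g' = 1⊕1 = 0. Options: 23−5→G=0, 23−6→G=0, 23−9→G=0. Hits: 3.
Pile B: need g' = 1⊕1 = 0. Options: 23−5→G=0, 23−6→G=0, 23−9→G=0. Hits: 3.
Pile C: need g' = 1⊕1 = 0. Options: 9−5→G=0, 9−6→G=0, 9−9→G=0. Hits: 3.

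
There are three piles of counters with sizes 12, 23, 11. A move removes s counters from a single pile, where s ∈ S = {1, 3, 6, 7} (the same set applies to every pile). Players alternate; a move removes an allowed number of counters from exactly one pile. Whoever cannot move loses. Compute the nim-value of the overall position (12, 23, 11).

0

All piles use S = {1, 3, 6, 7}:
G(0) = 0
G(1) = mex{0} = 1
G(2) = mex{1} = 0
G(3) = mex{0,0} = 1
G(4) = mex{1,1} = 0
G(5) = mex{0,0} = 1
G(6) = mex{1,1,0} = 2
G(7) = mex{2,0,1,0} = 3
G(8) = mex{3,1,0,1} = 2
G(9) = mex{2,2,1,0} = 3
G(10) = mex{3,3,0,1} = 2
G(11) = mex{2,2,1,0} = 3
G(12) = mex{3,3,2,1} = 0
G(13) = mex{0,2,3,2} = 1
G(14) = mex{1,3,2,3} = 0
G(15) = mex{0,0,3,2} = 1
G(16) = mex{1,1,2,3} = 0
G(17) = mex{0,0,3,2} = 1
G(18) = mex{1,1,0,3} = 2
G(19) = mex{2,0,1,0} = 3
G(20) = mex{3,1,0,1} = 2
G(21) = mex{2,2,1,0} = 3
G(22) = mex{3,3,0,1} = 2
G(23) = mex{2,2,1,0} = 3
Pile A: G(12) = 0.
Pile B: G(23) = 3.
Pile C: G(11) = 3.
Combined Grundy value = 0 ⊕ 3 ⊕ 3 = 0.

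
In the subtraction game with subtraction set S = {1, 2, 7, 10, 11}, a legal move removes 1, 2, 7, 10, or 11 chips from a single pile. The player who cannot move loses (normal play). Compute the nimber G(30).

n :  0  1  2  3  4  5  6  7  8  9 10 11 12 13 14 15 16 17 18 19 20 21 22 23 24 25 26 27 28 29 30
G :  0  1  2  0  1  2  0  1  2  0  1  2  0  1  2  0  1  2  0  1  2  0  1  2  0  1  2  0  1  2  0

0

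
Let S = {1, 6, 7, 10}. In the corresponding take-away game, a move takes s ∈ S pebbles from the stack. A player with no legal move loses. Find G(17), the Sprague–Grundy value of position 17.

G(0) = 0
G(1) = mex{0} = 1
G(2) = mex{1} = 0
G(3) = mex{0} = 1
G(4) = mex{1} = 0
G(5) = mex{0} = 1
G(6) = mex{1,0} = 2
G(7) = mex{2,1,0} = 3
G(8) = mex{3,0,1} = 2
G(9) = mex{2,1,0} = 3
G(10) = mex{3,0,1,0} = 2
G(11) = mex{2,1,0,1} = 3
G(12) = mex{3,2,1,0} = 4
G(13) = mex{4,3,2,1} = 0
G(14) = mex{0,2,3,0} = 1
G(15) = mex{1,3,2,1} = 0
G(16) = mex{0,2,3,2} = 1
G(17) = mex{1,3,2,3} = 0

0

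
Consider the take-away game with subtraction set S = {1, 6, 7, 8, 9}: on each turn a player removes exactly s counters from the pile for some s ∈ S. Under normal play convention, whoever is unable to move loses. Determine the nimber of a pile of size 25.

n :  0  1  2  3  4  5  6  7  8  9 10 11 12 13 14 15 16 17 18 19 20 21 22 23 24 25
G :  0  1  0  1  0  1  2  3  2  3  2  3  4  5  0  1  0  1  0  1  2  3  2  3  2  3

3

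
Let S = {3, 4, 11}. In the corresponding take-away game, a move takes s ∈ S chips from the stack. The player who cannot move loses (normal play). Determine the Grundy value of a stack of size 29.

n :  0  1  2  3  4  5  6  7  8  9 10 11 12 13 14 15 16 17 18 19 20 21 22 23 24 25 26 27 28 29
G :  0  0  0  1  1  1  2  0  0  0  1  1  1  2  0  0  0  1  1  1  2  0  0  0  1  1  1  2  0  0

0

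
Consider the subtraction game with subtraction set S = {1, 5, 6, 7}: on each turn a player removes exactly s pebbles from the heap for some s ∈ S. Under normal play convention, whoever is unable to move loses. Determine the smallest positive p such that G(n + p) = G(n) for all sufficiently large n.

12

G(0) = 0
G(1) = mex{0} = 1
G(2) = mex{1} = 0
G(3) = mex{0} = 1
G(4) = mex{1} = 0
G(5) = mex{0,0} = 1
G(6) = mex{1,1,0} = 2
G(7) = mex{2,0,1,0} = 3
G(8) = mex{3,1,0,1} = 2
G(9) = mex{2,0,1,0} = 3
G(10) = mex{3,1,0,1} = 2
G(11) = mex{2,2,1,0} = 3
G(12) = mex{3,3,2,1} = 0
G(13) = mex{0,2,3,2} = 1
G(14) = mex{1,3,2,3} = 0
G(15) = mex{0,2,3,2} = 1
G(16) = mex{1,3,2,3} = 0
G(17) = mex{0,0,3,2} = 1
G(18) = mex{1,1,0,3} = 2
G(19) = mex{2,0,1,0} = 3
G(20) = mex{3,1,0,1} = 2
G(21) = mex{2,0,1,0} = 3
G(22) = mex{3,1,0,1} = 2
G(23) = mex{2,2,1,0} = 3
G(24) = mex{3,3,2,1} = 0
G(25) = mex{0,2,3,2} = 1
G(n+12) = G(n) holds for n = 0,…,6 (a full window of length max(S) = 7), so the sequence is purely periodic with period 12.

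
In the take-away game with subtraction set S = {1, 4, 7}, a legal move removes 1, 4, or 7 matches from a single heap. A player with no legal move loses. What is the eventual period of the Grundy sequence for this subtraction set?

8

G(0) = 0
G(1) = mex{0} = 1
G(2) = mex{1} = 0
G(3) = mex{0} = 1
G(4) = mex{1,0} = 2
G(5) = mex{2,1} = 0
G(6) = mex{0,0} = 1
G(7) = mex{1,1,0} = 2
G(8) = mex{2,2,1} = 0
G(9) = mex{0,0,0} = 1
G(10) = mex{1,1,1} = 0
G(11) = mex{0,2,2} = 1
G(12) = mex{1,0,0} = 2
G(13) = mex{2,1,1} = 0
G(14) = mex{0,0,2} = 1
G(15) = mex{1,1,0} = 2
G(16) = mex{2,2,1} = 0
G(17) = mex{0,0,0} = 1
G(n+8) = G(n) holds for n = 0,…,6 (a full window of length max(S) = 7), so the sequence is purely periodic with period 8.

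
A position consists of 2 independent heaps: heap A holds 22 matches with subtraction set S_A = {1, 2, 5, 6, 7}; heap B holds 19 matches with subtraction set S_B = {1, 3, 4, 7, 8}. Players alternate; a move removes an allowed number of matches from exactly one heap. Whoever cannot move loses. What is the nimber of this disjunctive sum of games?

4

Heap A, S = {1, 2, 5, 6, 7}:
n :  0  1  2  3  4  5  6  7  8  9 10 11 12 13 14 15 16 17 18 19 20 21 22
G :  0  1  2  0  1  2  3  4  5  3  4  0  1  2  0  1  2  3  4  5  3  4  0
G_A(22) = 0.
Heap B, S = {1, 3, 4, 7, 8}:
G(0) = 0
G(1) = mex{0} = 1
G(2) = mex{1} = 0
G(3) = mex{0,0} = 1
G(4) = mex{1,1,0} = 2
G(5) = mex{2,0,1} = 3
G(6) = mex{3,1,0} = 2
G(7) = mex{2,2,1,0} = 3
G(8) = mex{3,3,2,1,0} = 4
G(9) = mex{4,2,3,0,1} = 5
G(10) = mex{5,3,2,1,0} = 4
G(11) = mex{4,4,3,2,1} = 0
G(12) = mex{0,5,4,3,2} = 1
G(13) = mex{1,4,5,2,3} = 0
G(14) = mex{0,0,4,3,2} = 1
G(15) = mex{1,1,0,4,3} = 2
G(16) = mex{2,0,1,5,4} = 3
G(17) = mex{3,1,0,4,5} = 2
G(18) = mex{2,2,1,0,4} = 3
G(19) = mex{3,3,2,1,0} = 4
G_B(19) = 4.
Combined Grundy value = 0 ⊕ 4 = 4.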